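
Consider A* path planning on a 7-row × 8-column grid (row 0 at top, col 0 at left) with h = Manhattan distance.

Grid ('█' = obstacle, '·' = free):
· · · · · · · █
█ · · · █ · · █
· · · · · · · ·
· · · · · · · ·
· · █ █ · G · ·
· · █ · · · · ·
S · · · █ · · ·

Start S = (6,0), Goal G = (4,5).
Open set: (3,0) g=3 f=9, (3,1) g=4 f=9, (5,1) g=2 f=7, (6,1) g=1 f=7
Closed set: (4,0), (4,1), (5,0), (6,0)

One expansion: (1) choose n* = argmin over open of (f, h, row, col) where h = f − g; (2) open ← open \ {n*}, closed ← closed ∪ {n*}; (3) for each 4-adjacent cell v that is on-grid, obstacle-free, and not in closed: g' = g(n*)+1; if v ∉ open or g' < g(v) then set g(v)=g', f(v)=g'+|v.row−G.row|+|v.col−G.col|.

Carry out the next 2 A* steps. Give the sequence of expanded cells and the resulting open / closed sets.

step 1: expand (5,1) (f=7, h=5) → closed; open now [(3,0) g=3 f=9, (3,1) g=4 f=9, (6,1) g=1 f=7]
step 2: expand (6,1) (f=7, h=6) → closed; open now [(3,0) g=3 f=9, (3,1) g=4 f=9, (6,2) g=2 f=7]

order=[(5,1) → (6,1)]; open=[(3,0) g=3 f=9, (3,1) g=4 f=9, (6,2) g=2 f=7]; closed=[(4,0), (4,1), (5,0), (5,1), (6,0), (6,1)]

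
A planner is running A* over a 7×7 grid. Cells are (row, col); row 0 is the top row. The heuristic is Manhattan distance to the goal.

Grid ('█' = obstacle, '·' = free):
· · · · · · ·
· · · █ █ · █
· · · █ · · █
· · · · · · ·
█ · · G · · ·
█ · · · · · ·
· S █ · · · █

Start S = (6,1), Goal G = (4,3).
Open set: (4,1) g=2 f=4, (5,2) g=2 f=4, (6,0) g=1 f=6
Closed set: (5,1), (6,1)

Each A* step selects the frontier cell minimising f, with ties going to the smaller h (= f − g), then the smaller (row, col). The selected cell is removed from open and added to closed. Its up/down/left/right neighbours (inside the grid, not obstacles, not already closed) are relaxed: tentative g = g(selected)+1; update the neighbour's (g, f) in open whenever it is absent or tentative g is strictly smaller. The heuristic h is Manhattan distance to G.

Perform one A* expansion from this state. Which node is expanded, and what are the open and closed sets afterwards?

expanded=(4,1); open=[(3,1) g=3 f=6, (4,2) g=3 f=4, (5,2) g=2 f=4, (6,0) g=1 f=6]; closed=[(4,1), (5,1), (6,1)]

step 1: expand (4,1) (f=4, h=2) → closed; open now [(3,1) g=3 f=6, (4,2) g=3 f=4, (5,2) g=2 f=4, (6,0) g=1 f=6]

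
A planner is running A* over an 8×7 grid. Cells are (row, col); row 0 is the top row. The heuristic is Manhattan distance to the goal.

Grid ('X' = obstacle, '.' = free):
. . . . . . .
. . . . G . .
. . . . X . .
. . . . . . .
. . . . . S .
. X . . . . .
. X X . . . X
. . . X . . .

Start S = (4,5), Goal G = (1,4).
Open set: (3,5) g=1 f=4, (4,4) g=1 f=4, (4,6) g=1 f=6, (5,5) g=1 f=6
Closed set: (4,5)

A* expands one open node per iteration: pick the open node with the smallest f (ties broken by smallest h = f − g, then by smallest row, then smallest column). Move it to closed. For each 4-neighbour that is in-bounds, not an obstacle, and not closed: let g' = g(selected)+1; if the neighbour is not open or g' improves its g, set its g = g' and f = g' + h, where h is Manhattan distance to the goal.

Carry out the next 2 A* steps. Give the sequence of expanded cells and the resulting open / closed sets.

order=[(3,5) → (2,5)]; open=[(1,5) g=3 f=4, (2,6) g=3 f=6, (3,4) g=2 f=4, (3,6) g=2 f=6, (4,4) g=1 f=4, (4,6) g=1 f=6, (5,5) g=1 f=6]; closed=[(2,5), (3,5), (4,5)]

step 1: expand (3,5) (f=4, h=3) → closed; open now [(2,5) g=2 f=4, (3,4) g=2 f=4, (3,6) g=2 f=6, (4,4) g=1 f=4, (4,6) g=1 f=6, (5,5) g=1 f=6]
step 2: expand (2,5) (f=4, h=2) → closed; open now [(1,5) g=3 f=4, (2,6) g=3 f=6, (3,4) g=2 f=4, (3,6) g=2 f=6, (4,4) g=1 f=4, (4,6) g=1 f=6, (5,5) g=1 f=6]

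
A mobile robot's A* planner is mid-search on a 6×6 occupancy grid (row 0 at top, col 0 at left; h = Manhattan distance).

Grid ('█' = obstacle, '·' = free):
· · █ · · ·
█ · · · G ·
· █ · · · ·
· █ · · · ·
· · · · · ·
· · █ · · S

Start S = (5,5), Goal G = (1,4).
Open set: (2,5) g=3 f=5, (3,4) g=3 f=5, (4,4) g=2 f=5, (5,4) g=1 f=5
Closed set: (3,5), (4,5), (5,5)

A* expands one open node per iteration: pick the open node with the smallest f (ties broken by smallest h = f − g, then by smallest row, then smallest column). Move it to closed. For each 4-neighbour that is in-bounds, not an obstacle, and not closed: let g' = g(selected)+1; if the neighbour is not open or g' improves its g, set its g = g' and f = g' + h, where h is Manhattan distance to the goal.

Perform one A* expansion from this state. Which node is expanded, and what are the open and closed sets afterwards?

step 1: expand (2,5) (f=5, h=2) → closed; open now [(1,5) g=4 f=5, (2,4) g=4 f=5, (3,4) g=3 f=5, (4,4) g=2 f=5, (5,4) g=1 f=5]

expanded=(2,5); open=[(1,5) g=4 f=5, (2,4) g=4 f=5, (3,4) g=3 f=5, (4,4) g=2 f=5, (5,4) g=1 f=5]; closed=[(2,5), (3,5), (4,5), (5,5)]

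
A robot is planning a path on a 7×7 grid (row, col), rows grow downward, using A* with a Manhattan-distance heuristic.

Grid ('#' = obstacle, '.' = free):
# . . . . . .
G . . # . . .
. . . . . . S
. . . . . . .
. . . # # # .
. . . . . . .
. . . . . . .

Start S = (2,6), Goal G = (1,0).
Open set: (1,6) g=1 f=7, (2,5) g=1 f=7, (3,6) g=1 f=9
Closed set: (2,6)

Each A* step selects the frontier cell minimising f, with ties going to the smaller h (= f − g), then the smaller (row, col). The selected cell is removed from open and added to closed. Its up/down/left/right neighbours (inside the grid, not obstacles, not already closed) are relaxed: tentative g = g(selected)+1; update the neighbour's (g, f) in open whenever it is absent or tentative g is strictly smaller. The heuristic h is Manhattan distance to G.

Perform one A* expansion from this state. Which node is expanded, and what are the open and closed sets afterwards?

step 1: expand (1,6) (f=7, h=6) → closed; open now [(0,6) g=2 f=9, (1,5) g=2 f=7, (2,5) g=1 f=7, (3,6) g=1 f=9]

expanded=(1,6); open=[(0,6) g=2 f=9, (1,5) g=2 f=7, (2,5) g=1 f=7, (3,6) g=1 f=9]; closed=[(1,6), (2,6)]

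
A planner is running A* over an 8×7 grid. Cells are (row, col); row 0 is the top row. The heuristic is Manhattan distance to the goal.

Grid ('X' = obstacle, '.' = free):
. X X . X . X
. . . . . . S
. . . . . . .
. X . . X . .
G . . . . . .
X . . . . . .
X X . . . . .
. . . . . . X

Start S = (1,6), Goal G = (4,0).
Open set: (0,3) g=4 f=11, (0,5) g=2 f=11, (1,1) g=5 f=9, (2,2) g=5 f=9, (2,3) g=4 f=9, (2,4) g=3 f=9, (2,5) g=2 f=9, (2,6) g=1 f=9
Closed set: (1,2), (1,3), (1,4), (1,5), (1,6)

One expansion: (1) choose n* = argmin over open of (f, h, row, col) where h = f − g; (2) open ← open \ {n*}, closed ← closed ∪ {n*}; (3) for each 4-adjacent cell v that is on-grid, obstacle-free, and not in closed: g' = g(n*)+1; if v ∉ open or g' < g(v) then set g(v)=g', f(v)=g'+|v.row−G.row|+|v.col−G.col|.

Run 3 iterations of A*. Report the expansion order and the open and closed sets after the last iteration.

step 1: expand (1,1) (f=9, h=4) → closed; open now [(0,3) g=4 f=11, (0,5) g=2 f=11, (1,0) g=6 f=9, (2,1) g=6 f=9, (2,2) g=5 f=9, (2,3) g=4 f=9, (2,4) g=3 f=9, (2,5) g=2 f=9, (2,6) g=1 f=9]
step 2: expand (1,0) (f=9, h=3) → closed; open now [(0,0) g=7 f=11, (0,3) g=4 f=11, (0,5) g=2 f=11, (2,0) g=7 f=9, (2,1) g=6 f=9, (2,2) g=5 f=9, (2,3) g=4 f=9, (2,4) g=3 f=9, (2,5) g=2 f=9, (2,6) g=1 f=9]
step 3: expand (2,0) (f=9, h=2) → closed; open now [(0,0) g=7 f=11, (0,3) g=4 f=11, (0,5) g=2 f=11, (2,1) g=6 f=9, (2,2) g=5 f=9, (2,3) g=4 f=9, (2,4) g=3 f=9, (2,5) g=2 f=9, (2,6) g=1 f=9, (3,0) g=8 f=9]

order=[(1,1) → (1,0) → (2,0)]; open=[(0,0) g=7 f=11, (0,3) g=4 f=11, (0,5) g=2 f=11, (2,1) g=6 f=9, (2,2) g=5 f=9, (2,3) g=4 f=9, (2,4) g=3 f=9, (2,5) g=2 f=9, (2,6) g=1 f=9, (3,0) g=8 f=9]; closed=[(1,0), (1,1), (1,2), (1,3), (1,4), (1,5), (1,6), (2,0)]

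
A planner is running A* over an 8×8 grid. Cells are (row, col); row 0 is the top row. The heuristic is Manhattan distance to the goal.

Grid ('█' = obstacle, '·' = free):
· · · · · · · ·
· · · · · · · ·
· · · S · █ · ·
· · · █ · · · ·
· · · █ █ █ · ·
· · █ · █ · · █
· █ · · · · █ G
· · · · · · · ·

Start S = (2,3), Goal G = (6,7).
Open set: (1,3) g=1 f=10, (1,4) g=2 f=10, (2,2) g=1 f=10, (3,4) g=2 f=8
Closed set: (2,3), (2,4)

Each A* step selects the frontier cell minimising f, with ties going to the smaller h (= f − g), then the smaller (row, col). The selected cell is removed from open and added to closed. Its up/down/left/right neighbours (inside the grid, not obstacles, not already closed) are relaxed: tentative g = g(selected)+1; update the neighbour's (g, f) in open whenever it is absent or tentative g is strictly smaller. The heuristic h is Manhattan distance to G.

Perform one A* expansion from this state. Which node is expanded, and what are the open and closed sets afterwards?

step 1: expand (3,4) (f=8, h=6) → closed; open now [(1,3) g=1 f=10, (1,4) g=2 f=10, (2,2) g=1 f=10, (3,5) g=3 f=8]

expanded=(3,4); open=[(1,3) g=1 f=10, (1,4) g=2 f=10, (2,2) g=1 f=10, (3,5) g=3 f=8]; closed=[(2,3), (2,4), (3,4)]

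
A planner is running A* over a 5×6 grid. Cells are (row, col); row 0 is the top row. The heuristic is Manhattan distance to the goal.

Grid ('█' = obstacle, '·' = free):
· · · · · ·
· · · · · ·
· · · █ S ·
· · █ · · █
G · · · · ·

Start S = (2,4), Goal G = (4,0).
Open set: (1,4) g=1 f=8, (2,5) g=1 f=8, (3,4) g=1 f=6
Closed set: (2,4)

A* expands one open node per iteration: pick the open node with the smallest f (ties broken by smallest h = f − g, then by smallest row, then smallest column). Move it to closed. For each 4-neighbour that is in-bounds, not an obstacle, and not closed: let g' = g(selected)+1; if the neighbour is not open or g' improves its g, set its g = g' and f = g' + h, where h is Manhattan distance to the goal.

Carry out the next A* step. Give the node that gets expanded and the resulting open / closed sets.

step 1: expand (3,4) (f=6, h=5) → closed; open now [(1,4) g=1 f=8, (2,5) g=1 f=8, (3,3) g=2 f=6, (4,4) g=2 f=6]

expanded=(3,4); open=[(1,4) g=1 f=8, (2,5) g=1 f=8, (3,3) g=2 f=6, (4,4) g=2 f=6]; closed=[(2,4), (3,4)]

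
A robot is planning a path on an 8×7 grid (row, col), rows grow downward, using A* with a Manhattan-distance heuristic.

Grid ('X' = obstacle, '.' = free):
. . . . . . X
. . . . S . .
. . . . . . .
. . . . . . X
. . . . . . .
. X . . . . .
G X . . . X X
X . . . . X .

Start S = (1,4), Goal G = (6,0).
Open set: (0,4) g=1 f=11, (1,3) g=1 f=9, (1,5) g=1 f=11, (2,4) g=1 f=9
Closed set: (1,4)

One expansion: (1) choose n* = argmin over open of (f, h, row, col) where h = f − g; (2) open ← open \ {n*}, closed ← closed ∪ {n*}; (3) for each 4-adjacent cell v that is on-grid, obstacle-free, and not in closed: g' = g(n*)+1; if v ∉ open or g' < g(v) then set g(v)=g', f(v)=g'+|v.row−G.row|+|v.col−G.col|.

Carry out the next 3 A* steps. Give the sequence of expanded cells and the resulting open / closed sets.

order=[(1,3) → (1,2) → (1,1)]; open=[(0,1) g=4 f=11, (0,2) g=3 f=11, (0,3) g=2 f=11, (0,4) g=1 f=11, (1,0) g=4 f=9, (1,5) g=1 f=11, (2,1) g=4 f=9, (2,2) g=3 f=9, (2,3) g=2 f=9, (2,4) g=1 f=9]; closed=[(1,1), (1,2), (1,3), (1,4)]

step 1: expand (1,3) (f=9, h=8) → closed; open now [(0,3) g=2 f=11, (0,4) g=1 f=11, (1,2) g=2 f=9, (1,5) g=1 f=11, (2,3) g=2 f=9, (2,4) g=1 f=9]
step 2: expand (1,2) (f=9, h=7) → closed; open now [(0,2) g=3 f=11, (0,3) g=2 f=11, (0,4) g=1 f=11, (1,1) g=3 f=9, (1,5) g=1 f=11, (2,2) g=3 f=9, (2,3) g=2 f=9, (2,4) g=1 f=9]
step 3: expand (1,1) (f=9, h=6) → closed; open now [(0,1) g=4 f=11, (0,2) g=3 f=11, (0,3) g=2 f=11, (0,4) g=1 f=11, (1,0) g=4 f=9, (1,5) g=1 f=11, (2,1) g=4 f=9, (2,2) g=3 f=9, (2,3) g=2 f=9, (2,4) g=1 f=9]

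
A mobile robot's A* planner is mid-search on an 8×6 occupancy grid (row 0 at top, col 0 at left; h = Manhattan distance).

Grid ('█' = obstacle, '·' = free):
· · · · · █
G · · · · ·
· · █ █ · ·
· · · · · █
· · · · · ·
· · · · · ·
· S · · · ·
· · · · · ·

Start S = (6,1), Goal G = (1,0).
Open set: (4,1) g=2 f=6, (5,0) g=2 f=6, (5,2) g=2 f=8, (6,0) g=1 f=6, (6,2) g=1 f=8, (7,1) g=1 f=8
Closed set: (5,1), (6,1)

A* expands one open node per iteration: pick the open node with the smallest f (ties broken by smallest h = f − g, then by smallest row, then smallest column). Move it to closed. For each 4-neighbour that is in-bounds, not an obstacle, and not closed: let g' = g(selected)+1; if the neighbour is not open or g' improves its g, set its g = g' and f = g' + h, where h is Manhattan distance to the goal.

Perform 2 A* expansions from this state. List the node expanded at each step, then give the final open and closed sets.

step 1: expand (4,1) (f=6, h=4) → closed; open now [(3,1) g=3 f=6, (4,0) g=3 f=6, (4,2) g=3 f=8, (5,0) g=2 f=6, (5,2) g=2 f=8, (6,0) g=1 f=6, (6,2) g=1 f=8, (7,1) g=1 f=8]
step 2: expand (3,1) (f=6, h=3) → closed; open now [(2,1) g=4 f=6, (3,0) g=4 f=6, (3,2) g=4 f=8, (4,0) g=3 f=6, (4,2) g=3 f=8, (5,0) g=2 f=6, (5,2) g=2 f=8, (6,0) g=1 f=6, (6,2) g=1 f=8, (7,1) g=1 f=8]

order=[(4,1) → (3,1)]; open=[(2,1) g=4 f=6, (3,0) g=4 f=6, (3,2) g=4 f=8, (4,0) g=3 f=6, (4,2) g=3 f=8, (5,0) g=2 f=6, (5,2) g=2 f=8, (6,0) g=1 f=6, (6,2) g=1 f=8, (7,1) g=1 f=8]; closed=[(3,1), (4,1), (5,1), (6,1)]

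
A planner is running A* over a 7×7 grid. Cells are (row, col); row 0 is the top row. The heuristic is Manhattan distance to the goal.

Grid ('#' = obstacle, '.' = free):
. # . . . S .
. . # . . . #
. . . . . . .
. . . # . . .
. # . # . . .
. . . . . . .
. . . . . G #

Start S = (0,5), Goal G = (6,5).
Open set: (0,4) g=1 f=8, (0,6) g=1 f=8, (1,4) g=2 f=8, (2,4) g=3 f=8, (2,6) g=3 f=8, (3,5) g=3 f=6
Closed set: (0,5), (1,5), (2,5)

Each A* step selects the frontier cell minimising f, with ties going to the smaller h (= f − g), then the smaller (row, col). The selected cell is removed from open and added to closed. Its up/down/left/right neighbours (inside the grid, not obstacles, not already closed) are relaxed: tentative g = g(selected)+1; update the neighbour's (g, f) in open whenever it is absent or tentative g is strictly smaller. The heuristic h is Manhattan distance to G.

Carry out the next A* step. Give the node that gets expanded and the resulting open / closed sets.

step 1: expand (3,5) (f=6, h=3) → closed; open now [(0,4) g=1 f=8, (0,6) g=1 f=8, (1,4) g=2 f=8, (2,4) g=3 f=8, (2,6) g=3 f=8, (3,4) g=4 f=8, (3,6) g=4 f=8, (4,5) g=4 f=6]

expanded=(3,5); open=[(0,4) g=1 f=8, (0,6) g=1 f=8, (1,4) g=2 f=8, (2,4) g=3 f=8, (2,6) g=3 f=8, (3,4) g=4 f=8, (3,6) g=4 f=8, (4,5) g=4 f=6]; closed=[(0,5), (1,5), (2,5), (3,5)]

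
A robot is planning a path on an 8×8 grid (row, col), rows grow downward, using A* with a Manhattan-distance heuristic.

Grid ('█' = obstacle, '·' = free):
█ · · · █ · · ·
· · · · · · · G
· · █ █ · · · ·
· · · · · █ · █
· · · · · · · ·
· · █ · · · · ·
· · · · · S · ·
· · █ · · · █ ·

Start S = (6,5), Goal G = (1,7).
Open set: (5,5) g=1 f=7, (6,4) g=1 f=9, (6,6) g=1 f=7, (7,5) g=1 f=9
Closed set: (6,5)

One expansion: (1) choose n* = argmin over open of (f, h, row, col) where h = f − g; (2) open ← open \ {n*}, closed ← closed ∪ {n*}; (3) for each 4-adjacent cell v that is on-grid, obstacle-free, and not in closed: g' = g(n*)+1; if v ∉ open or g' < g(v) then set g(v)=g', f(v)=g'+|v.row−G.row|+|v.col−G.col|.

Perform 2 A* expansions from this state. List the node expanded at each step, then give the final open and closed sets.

step 1: expand (5,5) (f=7, h=6) → closed; open now [(4,5) g=2 f=7, (5,4) g=2 f=9, (5,6) g=2 f=7, (6,4) g=1 f=9, (6,6) g=1 f=7, (7,5) g=1 f=9]
step 2: expand (4,5) (f=7, h=5) → closed; open now [(4,4) g=3 f=9, (4,6) g=3 f=7, (5,4) g=2 f=9, (5,6) g=2 f=7, (6,4) g=1 f=9, (6,6) g=1 f=7, (7,5) g=1 f=9]

order=[(5,5) → (4,5)]; open=[(4,4) g=3 f=9, (4,6) g=3 f=7, (5,4) g=2 f=9, (5,6) g=2 f=7, (6,4) g=1 f=9, (6,6) g=1 f=7, (7,5) g=1 f=9]; closed=[(4,5), (5,5), (6,5)]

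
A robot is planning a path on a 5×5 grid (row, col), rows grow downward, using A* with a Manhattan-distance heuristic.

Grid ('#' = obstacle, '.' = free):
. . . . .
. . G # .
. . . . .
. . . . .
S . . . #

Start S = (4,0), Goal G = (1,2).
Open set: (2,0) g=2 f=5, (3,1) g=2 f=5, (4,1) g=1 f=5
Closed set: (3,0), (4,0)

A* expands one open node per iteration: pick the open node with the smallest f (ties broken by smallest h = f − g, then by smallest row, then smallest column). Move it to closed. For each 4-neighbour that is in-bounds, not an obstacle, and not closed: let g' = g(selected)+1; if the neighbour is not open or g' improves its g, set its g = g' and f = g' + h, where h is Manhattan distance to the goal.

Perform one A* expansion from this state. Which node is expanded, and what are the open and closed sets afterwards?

expanded=(2,0); open=[(1,0) g=3 f=5, (2,1) g=3 f=5, (3,1) g=2 f=5, (4,1) g=1 f=5]; closed=[(2,0), (3,0), (4,0)]

step 1: expand (2,0) (f=5, h=3) → closed; open now [(1,0) g=3 f=5, (2,1) g=3 f=5, (3,1) g=2 f=5, (4,1) g=1 f=5]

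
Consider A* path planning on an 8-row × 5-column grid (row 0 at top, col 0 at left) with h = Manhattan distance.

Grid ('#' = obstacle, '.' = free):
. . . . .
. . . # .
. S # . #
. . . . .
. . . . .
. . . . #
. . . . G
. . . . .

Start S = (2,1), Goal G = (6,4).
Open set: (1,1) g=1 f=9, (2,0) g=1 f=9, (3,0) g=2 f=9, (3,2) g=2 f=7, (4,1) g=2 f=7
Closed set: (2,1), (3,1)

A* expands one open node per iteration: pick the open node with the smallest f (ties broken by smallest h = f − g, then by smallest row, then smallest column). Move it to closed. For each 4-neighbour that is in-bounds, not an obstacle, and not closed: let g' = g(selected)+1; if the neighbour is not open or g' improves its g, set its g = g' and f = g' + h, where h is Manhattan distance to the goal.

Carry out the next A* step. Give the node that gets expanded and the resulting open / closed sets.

expanded=(3,2); open=[(1,1) g=1 f=9, (2,0) g=1 f=9, (3,0) g=2 f=9, (3,3) g=3 f=7, (4,1) g=2 f=7, (4,2) g=3 f=7]; closed=[(2,1), (3,1), (3,2)]

step 1: expand (3,2) (f=7, h=5) → closed; open now [(1,1) g=1 f=9, (2,0) g=1 f=9, (3,0) g=2 f=9, (3,3) g=3 f=7, (4,1) g=2 f=7, (4,2) g=3 f=7]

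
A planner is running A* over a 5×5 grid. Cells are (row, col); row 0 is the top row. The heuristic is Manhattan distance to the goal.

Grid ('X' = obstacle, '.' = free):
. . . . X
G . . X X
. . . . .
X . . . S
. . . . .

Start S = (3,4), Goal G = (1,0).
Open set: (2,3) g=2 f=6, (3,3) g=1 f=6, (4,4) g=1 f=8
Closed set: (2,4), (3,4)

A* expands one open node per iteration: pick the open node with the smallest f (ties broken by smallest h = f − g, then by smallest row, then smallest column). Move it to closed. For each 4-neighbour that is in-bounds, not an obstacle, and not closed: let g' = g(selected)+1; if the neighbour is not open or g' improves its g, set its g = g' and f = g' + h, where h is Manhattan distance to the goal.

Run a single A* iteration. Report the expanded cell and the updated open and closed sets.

step 1: expand (2,3) (f=6, h=4) → closed; open now [(2,2) g=3 f=6, (3,3) g=1 f=6, (4,4) g=1 f=8]

expanded=(2,3); open=[(2,2) g=3 f=6, (3,3) g=1 f=6, (4,4) g=1 f=8]; closed=[(2,3), (2,4), (3,4)]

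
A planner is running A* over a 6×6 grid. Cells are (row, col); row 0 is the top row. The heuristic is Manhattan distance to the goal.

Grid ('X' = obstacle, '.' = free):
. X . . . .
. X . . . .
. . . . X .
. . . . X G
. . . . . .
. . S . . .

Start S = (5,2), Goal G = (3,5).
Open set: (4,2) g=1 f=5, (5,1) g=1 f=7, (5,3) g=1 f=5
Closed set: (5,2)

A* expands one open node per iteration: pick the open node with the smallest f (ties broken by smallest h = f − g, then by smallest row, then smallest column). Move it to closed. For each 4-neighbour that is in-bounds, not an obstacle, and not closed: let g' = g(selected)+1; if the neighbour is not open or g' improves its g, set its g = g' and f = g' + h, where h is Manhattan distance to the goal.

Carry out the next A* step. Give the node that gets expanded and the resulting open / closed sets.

step 1: expand (4,2) (f=5, h=4) → closed; open now [(3,2) g=2 f=5, (4,1) g=2 f=7, (4,3) g=2 f=5, (5,1) g=1 f=7, (5,3) g=1 f=5]

expanded=(4,2); open=[(3,2) g=2 f=5, (4,1) g=2 f=7, (4,3) g=2 f=5, (5,1) g=1 f=7, (5,3) g=1 f=5]; closed=[(4,2), (5,2)]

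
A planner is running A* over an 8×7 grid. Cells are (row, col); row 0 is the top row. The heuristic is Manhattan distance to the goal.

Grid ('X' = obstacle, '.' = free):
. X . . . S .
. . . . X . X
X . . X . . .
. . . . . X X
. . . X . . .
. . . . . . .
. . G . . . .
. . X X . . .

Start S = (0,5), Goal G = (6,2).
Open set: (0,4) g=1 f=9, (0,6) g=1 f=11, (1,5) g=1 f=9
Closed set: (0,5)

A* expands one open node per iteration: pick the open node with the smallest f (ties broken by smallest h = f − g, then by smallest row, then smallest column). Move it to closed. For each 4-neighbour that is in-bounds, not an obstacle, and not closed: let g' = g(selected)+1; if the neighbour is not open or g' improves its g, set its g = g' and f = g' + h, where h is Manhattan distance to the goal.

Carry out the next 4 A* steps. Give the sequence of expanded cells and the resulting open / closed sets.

step 1: expand (0,4) (f=9, h=8) → closed; open now [(0,3) g=2 f=9, (0,6) g=1 f=11, (1,5) g=1 f=9]
step 2: expand (0,3) (f=9, h=7) → closed; open now [(0,2) g=3 f=9, (0,6) g=1 f=11, (1,3) g=3 f=9, (1,5) g=1 f=9]
step 3: expand (0,2) (f=9, h=6) → closed; open now [(0,6) g=1 f=11, (1,2) g=4 f=9, (1,3) g=3 f=9, (1,5) g=1 f=9]
step 4: expand (1,2) (f=9, h=5) → closed; open now [(0,6) g=1 f=11, (1,1) g=5 f=11, (1,3) g=3 f=9, (1,5) g=1 f=9, (2,2) g=5 f=9]

order=[(0,4) → (0,3) → (0,2) → (1,2)]; open=[(0,6) g=1 f=11, (1,1) g=5 f=11, (1,3) g=3 f=9, (1,5) g=1 f=9, (2,2) g=5 f=9]; closed=[(0,2), (0,3), (0,4), (0,5), (1,2)]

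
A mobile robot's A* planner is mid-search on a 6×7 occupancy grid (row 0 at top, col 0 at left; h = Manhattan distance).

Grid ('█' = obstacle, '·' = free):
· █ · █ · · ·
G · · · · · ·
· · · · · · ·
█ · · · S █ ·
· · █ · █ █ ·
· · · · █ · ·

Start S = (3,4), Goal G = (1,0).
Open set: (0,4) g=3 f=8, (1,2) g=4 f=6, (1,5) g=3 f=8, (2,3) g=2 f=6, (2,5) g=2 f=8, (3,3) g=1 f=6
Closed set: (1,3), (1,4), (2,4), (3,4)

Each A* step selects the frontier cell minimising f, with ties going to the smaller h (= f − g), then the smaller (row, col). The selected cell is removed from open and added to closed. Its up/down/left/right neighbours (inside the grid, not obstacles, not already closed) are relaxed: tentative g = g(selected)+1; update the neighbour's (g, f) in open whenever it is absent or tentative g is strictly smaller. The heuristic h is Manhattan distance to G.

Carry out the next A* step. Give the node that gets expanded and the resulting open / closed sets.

expanded=(1,2); open=[(0,2) g=5 f=8, (0,4) g=3 f=8, (1,1) g=5 f=6, (1,5) g=3 f=8, (2,2) g=5 f=8, (2,3) g=2 f=6, (2,5) g=2 f=8, (3,3) g=1 f=6]; closed=[(1,2), (1,3), (1,4), (2,4), (3,4)]

step 1: expand (1,2) (f=6, h=2) → closed; open now [(0,2) g=5 f=8, (0,4) g=3 f=8, (1,1) g=5 f=6, (1,5) g=3 f=8, (2,2) g=5 f=8, (2,3) g=2 f=6, (2,5) g=2 f=8, (3,3) g=1 f=6]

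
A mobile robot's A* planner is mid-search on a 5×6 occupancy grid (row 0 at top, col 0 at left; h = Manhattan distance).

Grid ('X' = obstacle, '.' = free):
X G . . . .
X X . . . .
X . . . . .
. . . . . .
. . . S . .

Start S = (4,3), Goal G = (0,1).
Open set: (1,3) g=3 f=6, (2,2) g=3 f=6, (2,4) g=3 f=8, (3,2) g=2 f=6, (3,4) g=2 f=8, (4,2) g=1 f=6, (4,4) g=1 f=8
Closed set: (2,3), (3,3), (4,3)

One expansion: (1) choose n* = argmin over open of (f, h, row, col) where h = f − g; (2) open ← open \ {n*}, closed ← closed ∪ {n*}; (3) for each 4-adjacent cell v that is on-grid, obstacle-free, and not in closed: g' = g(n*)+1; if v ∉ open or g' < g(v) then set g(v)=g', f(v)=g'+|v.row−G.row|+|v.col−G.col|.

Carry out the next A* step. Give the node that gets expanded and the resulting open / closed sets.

step 1: expand (1,3) (f=6, h=3) → closed; open now [(0,3) g=4 f=6, (1,2) g=4 f=6, (1,4) g=4 f=8, (2,2) g=3 f=6, (2,4) g=3 f=8, (3,2) g=2 f=6, (3,4) g=2 f=8, (4,2) g=1 f=6, (4,4) g=1 f=8]

expanded=(1,3); open=[(0,3) g=4 f=6, (1,2) g=4 f=6, (1,4) g=4 f=8, (2,2) g=3 f=6, (2,4) g=3 f=8, (3,2) g=2 f=6, (3,4) g=2 f=8, (4,2) g=1 f=6, (4,4) g=1 f=8]; closed=[(1,3), (2,3), (3,3), (4,3)]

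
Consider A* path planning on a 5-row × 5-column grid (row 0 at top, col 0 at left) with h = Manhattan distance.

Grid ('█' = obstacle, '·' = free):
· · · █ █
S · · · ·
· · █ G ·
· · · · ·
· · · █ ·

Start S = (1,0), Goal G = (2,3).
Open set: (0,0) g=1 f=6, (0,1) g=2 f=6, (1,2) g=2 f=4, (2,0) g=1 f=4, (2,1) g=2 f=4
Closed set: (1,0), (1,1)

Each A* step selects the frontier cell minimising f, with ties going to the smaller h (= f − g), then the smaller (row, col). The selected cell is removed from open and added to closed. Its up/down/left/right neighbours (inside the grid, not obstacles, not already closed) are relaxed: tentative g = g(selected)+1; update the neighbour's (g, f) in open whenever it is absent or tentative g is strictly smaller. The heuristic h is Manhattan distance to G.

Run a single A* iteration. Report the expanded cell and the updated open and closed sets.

expanded=(1,2); open=[(0,0) g=1 f=6, (0,1) g=2 f=6, (0,2) g=3 f=6, (1,3) g=3 f=4, (2,0) g=1 f=4, (2,1) g=2 f=4]; closed=[(1,0), (1,1), (1,2)]

step 1: expand (1,2) (f=4, h=2) → closed; open now [(0,0) g=1 f=6, (0,1) g=2 f=6, (0,2) g=3 f=6, (1,3) g=3 f=4, (2,0) g=1 f=4, (2,1) g=2 f=4]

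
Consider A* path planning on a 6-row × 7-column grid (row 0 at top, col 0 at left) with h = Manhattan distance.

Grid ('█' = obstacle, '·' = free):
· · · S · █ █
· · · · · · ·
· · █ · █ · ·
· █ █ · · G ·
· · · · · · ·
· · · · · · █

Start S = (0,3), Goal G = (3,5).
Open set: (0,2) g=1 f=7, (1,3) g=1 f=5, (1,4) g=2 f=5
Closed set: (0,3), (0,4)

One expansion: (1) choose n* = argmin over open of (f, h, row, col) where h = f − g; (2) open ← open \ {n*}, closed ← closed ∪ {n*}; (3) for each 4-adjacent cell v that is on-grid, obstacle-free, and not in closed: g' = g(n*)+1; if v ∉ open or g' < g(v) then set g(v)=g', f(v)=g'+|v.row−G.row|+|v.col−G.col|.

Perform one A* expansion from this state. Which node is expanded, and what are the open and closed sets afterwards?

step 1: expand (1,4) (f=5, h=3) → closed; open now [(0,2) g=1 f=7, (1,3) g=1 f=5, (1,5) g=3 f=5]

expanded=(1,4); open=[(0,2) g=1 f=7, (1,3) g=1 f=5, (1,5) g=3 f=5]; closed=[(0,3), (0,4), (1,4)]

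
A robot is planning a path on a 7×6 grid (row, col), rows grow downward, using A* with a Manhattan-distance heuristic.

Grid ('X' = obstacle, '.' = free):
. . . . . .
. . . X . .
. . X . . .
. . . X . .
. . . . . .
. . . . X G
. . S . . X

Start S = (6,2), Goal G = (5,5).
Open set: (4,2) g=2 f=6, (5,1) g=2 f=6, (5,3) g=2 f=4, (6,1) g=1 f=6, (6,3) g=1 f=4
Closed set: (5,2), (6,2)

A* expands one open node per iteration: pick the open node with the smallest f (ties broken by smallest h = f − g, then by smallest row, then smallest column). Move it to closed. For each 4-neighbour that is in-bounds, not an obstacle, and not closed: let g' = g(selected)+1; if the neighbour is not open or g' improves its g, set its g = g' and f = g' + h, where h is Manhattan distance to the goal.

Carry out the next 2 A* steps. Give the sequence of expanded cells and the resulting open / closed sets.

step 1: expand (5,3) (f=4, h=2) → closed; open now [(4,2) g=2 f=6, (4,3) g=3 f=6, (5,1) g=2 f=6, (6,1) g=1 f=6, (6,3) g=1 f=4]
step 2: expand (6,3) (f=4, h=3) → closed; open now [(4,2) g=2 f=6, (4,3) g=3 f=6, (5,1) g=2 f=6, (6,1) g=1 f=6, (6,4) g=2 f=4]

order=[(5,3) → (6,3)]; open=[(4,2) g=2 f=6, (4,3) g=3 f=6, (5,1) g=2 f=6, (6,1) g=1 f=6, (6,4) g=2 f=4]; closed=[(5,2), (5,3), (6,2), (6,3)]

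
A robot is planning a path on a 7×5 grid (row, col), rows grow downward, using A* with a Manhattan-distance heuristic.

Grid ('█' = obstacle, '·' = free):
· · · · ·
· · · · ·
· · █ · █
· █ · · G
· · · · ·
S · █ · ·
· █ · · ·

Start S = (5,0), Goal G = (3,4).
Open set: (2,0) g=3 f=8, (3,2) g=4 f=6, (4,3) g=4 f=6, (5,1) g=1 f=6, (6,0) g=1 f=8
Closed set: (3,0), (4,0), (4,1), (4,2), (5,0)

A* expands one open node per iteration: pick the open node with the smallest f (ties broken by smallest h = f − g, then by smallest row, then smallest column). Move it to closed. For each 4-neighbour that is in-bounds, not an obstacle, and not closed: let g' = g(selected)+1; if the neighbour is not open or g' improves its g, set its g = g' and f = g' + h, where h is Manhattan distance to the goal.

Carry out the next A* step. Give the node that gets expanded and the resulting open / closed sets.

step 1: expand (3,2) (f=6, h=2) → closed; open now [(2,0) g=3 f=8, (3,3) g=5 f=6, (4,3) g=4 f=6, (5,1) g=1 f=6, (6,0) g=1 f=8]

expanded=(3,2); open=[(2,0) g=3 f=8, (3,3) g=5 f=6, (4,3) g=4 f=6, (5,1) g=1 f=6, (6,0) g=1 f=8]; closed=[(3,0), (3,2), (4,0), (4,1), (4,2), (5,0)]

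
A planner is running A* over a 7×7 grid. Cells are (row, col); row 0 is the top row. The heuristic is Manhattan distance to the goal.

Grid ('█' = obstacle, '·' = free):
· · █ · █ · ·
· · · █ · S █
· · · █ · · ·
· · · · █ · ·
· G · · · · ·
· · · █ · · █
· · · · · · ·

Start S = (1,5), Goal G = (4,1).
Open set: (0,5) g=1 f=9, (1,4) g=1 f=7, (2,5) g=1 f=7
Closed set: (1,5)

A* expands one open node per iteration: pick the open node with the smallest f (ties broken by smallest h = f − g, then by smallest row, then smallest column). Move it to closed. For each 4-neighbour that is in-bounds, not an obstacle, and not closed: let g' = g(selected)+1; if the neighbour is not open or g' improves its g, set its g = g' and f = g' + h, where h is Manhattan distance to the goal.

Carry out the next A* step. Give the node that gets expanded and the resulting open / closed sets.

expanded=(1,4); open=[(0,5) g=1 f=9, (2,4) g=2 f=7, (2,5) g=1 f=7]; closed=[(1,4), (1,5)]

step 1: expand (1,4) (f=7, h=6) → closed; open now [(0,5) g=1 f=9, (2,4) g=2 f=7, (2,5) g=1 f=7]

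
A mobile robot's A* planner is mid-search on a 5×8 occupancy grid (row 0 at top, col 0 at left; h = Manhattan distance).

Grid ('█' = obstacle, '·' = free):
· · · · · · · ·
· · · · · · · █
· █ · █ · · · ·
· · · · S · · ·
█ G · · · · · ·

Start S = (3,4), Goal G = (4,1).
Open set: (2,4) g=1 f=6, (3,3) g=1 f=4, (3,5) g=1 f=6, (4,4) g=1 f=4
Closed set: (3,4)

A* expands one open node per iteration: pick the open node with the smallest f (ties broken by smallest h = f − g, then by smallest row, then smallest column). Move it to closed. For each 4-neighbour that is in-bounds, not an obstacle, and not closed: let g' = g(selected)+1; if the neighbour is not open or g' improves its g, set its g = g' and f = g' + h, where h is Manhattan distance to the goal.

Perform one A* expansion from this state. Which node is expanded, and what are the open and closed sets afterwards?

expanded=(3,3); open=[(2,4) g=1 f=6, (3,2) g=2 f=4, (3,5) g=1 f=6, (4,3) g=2 f=4, (4,4) g=1 f=4]; closed=[(3,3), (3,4)]

step 1: expand (3,3) (f=4, h=3) → closed; open now [(2,4) g=1 f=6, (3,2) g=2 f=4, (3,5) g=1 f=6, (4,3) g=2 f=4, (4,4) g=1 f=4]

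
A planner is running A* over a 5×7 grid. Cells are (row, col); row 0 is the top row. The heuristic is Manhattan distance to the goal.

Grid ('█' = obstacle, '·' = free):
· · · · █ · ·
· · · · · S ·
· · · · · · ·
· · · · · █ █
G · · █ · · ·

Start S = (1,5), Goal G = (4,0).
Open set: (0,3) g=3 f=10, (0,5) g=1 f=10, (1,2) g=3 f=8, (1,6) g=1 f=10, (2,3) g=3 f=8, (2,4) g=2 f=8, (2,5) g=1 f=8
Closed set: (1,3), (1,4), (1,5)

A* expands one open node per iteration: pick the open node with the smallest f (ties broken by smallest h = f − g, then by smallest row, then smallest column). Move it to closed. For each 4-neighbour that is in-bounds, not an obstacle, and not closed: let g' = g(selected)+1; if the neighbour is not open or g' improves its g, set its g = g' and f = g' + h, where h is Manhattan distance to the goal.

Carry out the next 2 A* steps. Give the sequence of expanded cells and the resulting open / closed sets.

step 1: expand (1,2) (f=8, h=5) → closed; open now [(0,2) g=4 f=10, (0,3) g=3 f=10, (0,5) g=1 f=10, (1,1) g=4 f=8, (1,6) g=1 f=10, (2,2) g=4 f=8, (2,3) g=3 f=8, (2,4) g=2 f=8, (2,5) g=1 f=8]
step 2: expand (1,1) (f=8, h=4) → closed; open now [(0,1) g=5 f=10, (0,2) g=4 f=10, (0,3) g=3 f=10, (0,5) g=1 f=10, (1,0) g=5 f=8, (1,6) g=1 f=10, (2,1) g=5 f=8, (2,2) g=4 f=8, (2,3) g=3 f=8, (2,4) g=2 f=8, (2,5) g=1 f=8]

order=[(1,2) → (1,1)]; open=[(0,1) g=5 f=10, (0,2) g=4 f=10, (0,3) g=3 f=10, (0,5) g=1 f=10, (1,0) g=5 f=8, (1,6) g=1 f=10, (2,1) g=5 f=8, (2,2) g=4 f=8, (2,3) g=3 f=8, (2,4) g=2 f=8, (2,5) g=1 f=8]; closed=[(1,1), (1,2), (1,3), (1,4), (1,5)]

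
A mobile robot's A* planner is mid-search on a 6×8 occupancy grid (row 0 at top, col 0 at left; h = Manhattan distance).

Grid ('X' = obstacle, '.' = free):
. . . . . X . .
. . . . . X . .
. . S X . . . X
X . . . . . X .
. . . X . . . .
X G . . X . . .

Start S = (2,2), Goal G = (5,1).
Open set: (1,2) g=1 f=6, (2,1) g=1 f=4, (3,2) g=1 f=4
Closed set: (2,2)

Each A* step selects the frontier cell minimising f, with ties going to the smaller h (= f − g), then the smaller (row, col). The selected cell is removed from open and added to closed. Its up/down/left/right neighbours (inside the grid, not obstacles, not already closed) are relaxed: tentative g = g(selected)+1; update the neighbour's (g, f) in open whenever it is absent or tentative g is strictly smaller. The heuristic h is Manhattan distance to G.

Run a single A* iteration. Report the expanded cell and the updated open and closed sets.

expanded=(2,1); open=[(1,1) g=2 f=6, (1,2) g=1 f=6, (2,0) g=2 f=6, (3,1) g=2 f=4, (3,2) g=1 f=4]; closed=[(2,1), (2,2)]

step 1: expand (2,1) (f=4, h=3) → closed; open now [(1,1) g=2 f=6, (1,2) g=1 f=6, (2,0) g=2 f=6, (3,1) g=2 f=4, (3,2) g=1 f=4]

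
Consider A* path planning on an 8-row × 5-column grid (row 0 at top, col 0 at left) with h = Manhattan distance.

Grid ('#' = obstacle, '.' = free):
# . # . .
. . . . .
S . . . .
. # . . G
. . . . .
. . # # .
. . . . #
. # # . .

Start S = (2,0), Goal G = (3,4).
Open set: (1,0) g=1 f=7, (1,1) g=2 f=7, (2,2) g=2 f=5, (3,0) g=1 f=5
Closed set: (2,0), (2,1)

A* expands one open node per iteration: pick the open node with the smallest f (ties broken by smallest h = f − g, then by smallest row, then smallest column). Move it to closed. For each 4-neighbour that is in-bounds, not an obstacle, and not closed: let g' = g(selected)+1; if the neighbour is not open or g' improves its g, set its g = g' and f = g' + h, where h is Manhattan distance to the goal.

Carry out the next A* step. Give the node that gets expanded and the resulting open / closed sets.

step 1: expand (2,2) (f=5, h=3) → closed; open now [(1,0) g=1 f=7, (1,1) g=2 f=7, (1,2) g=3 f=7, (2,3) g=3 f=5, (3,0) g=1 f=5, (3,2) g=3 f=5]

expanded=(2,2); open=[(1,0) g=1 f=7, (1,1) g=2 f=7, (1,2) g=3 f=7, (2,3) g=3 f=5, (3,0) g=1 f=5, (3,2) g=3 f=5]; closed=[(2,0), (2,1), (2,2)]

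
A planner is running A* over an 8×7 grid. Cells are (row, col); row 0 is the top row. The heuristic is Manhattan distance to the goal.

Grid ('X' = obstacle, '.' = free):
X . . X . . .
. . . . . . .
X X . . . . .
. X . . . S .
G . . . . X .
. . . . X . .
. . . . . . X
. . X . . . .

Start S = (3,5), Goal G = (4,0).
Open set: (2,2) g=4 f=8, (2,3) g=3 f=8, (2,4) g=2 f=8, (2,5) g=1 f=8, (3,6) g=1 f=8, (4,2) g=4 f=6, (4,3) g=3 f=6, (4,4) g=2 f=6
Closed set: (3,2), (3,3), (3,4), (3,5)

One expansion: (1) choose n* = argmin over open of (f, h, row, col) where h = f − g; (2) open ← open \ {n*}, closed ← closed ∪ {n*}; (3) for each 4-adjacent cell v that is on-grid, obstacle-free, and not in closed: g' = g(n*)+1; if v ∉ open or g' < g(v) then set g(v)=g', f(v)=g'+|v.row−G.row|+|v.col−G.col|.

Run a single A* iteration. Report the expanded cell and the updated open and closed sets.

step 1: expand (4,2) (f=6, h=2) → closed; open now [(2,2) g=4 f=8, (2,3) g=3 f=8, (2,4) g=2 f=8, (2,5) g=1 f=8, (3,6) g=1 f=8, (4,1) g=5 f=6, (4,3) g=3 f=6, (4,4) g=2 f=6, (5,2) g=5 f=8]

expanded=(4,2); open=[(2,2) g=4 f=8, (2,3) g=3 f=8, (2,4) g=2 f=8, (2,5) g=1 f=8, (3,6) g=1 f=8, (4,1) g=5 f=6, (4,3) g=3 f=6, (4,4) g=2 f=6, (5,2) g=5 f=8]; closed=[(3,2), (3,3), (3,4), (3,5), (4,2)]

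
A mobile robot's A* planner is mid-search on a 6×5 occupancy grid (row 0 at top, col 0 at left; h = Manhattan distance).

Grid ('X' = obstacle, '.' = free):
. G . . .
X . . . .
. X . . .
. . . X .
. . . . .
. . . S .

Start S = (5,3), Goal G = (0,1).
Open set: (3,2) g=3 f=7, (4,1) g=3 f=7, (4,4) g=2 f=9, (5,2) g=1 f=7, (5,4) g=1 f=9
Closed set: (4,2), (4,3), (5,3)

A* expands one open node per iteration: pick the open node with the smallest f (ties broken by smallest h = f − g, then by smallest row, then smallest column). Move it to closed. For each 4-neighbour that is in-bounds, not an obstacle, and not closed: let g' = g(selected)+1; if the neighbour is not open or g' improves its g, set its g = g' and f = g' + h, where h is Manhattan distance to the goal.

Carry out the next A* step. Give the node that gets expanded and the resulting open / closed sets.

step 1: expand (3,2) (f=7, h=4) → closed; open now [(2,2) g=4 f=7, (3,1) g=4 f=7, (4,1) g=3 f=7, (4,4) g=2 f=9, (5,2) g=1 f=7, (5,4) g=1 f=9]

expanded=(3,2); open=[(2,2) g=4 f=7, (3,1) g=4 f=7, (4,1) g=3 f=7, (4,4) g=2 f=9, (5,2) g=1 f=7, (5,4) g=1 f=9]; closed=[(3,2), (4,2), (4,3), (5,3)]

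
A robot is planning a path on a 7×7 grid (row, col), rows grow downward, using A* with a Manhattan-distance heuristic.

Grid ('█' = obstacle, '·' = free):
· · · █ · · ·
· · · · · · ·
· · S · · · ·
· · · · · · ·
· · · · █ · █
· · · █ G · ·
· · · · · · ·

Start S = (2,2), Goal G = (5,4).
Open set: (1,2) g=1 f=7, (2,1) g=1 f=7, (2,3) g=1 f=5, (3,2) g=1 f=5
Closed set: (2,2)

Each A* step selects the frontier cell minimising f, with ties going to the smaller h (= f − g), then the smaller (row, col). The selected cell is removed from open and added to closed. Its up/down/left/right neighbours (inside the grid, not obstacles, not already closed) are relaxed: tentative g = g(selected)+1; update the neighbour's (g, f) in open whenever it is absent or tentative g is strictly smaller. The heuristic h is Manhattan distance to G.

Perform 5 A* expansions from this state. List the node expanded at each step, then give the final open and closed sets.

order=[(2,3) → (2,4) → (3,4) → (3,3) → (4,3)]; open=[(1,2) g=1 f=7, (1,3) g=2 f=7, (1,4) g=3 f=7, (2,1) g=1 f=7, (2,5) g=3 f=7, (3,2) g=1 f=5, (3,5) g=4 f=7, (4,2) g=4 f=7]; closed=[(2,2), (2,3), (2,4), (3,3), (3,4), (4,3)]

step 1: expand (2,3) (f=5, h=4) → closed; open now [(1,2) g=1 f=7, (1,3) g=2 f=7, (2,1) g=1 f=7, (2,4) g=2 f=5, (3,2) g=1 f=5, (3,3) g=2 f=5]
step 2: expand (2,4) (f=5, h=3) → closed; open now [(1,2) g=1 f=7, (1,3) g=2 f=7, (1,4) g=3 f=7, (2,1) g=1 f=7, (2,5) g=3 f=7, (3,2) g=1 f=5, (3,3) g=2 f=5, (3,4) g=3 f=5]
step 3: expand (3,4) (f=5, h=2) → closed; open now [(1,2) g=1 f=7, (1,3) g=2 f=7, (1,4) g=3 f=7, (2,1) g=1 f=7, (2,5) g=3 f=7, (3,2) g=1 f=5, (3,3) g=2 f=5, (3,5) g=4 f=7]
step 4: expand (3,3) (f=5, h=3) → closed; open now [(1,2) g=1 f=7, (1,3) g=2 f=7, (1,4) g=3 f=7, (2,1) g=1 f=7, (2,5) g=3 f=7, (3,2) g=1 f=5, (3,5) g=4 f=7, (4,3) g=3 f=5]
step 5: expand (4,3) (f=5, h=2) → closed; open now [(1,2) g=1 f=7, (1,3) g=2 f=7, (1,4) g=3 f=7, (2,1) g=1 f=7, (2,5) g=3 f=7, (3,2) g=1 f=5, (3,5) g=4 f=7, (4,2) g=4 f=7]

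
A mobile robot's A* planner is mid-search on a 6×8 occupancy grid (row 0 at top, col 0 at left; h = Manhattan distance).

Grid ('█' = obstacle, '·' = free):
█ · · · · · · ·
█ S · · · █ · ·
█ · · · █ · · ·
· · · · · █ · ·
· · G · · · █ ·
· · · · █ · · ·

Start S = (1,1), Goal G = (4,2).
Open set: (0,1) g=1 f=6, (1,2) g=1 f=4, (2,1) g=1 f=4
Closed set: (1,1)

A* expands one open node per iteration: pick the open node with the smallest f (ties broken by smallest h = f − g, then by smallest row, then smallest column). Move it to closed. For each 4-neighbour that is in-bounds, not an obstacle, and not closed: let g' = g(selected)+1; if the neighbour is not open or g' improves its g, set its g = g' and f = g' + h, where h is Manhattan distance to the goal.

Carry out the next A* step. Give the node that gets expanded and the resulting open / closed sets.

expanded=(1,2); open=[(0,1) g=1 f=6, (0,2) g=2 f=6, (1,3) g=2 f=6, (2,1) g=1 f=4, (2,2) g=2 f=4]; closed=[(1,1), (1,2)]

step 1: expand (1,2) (f=4, h=3) → closed; open now [(0,1) g=1 f=6, (0,2) g=2 f=6, (1,3) g=2 f=6, (2,1) g=1 f=4, (2,2) g=2 f=4]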